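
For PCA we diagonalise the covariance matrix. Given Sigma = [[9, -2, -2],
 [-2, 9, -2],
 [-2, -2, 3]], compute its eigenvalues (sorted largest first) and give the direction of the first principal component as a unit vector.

Step 1 — characteristic polynomial p(λ) = det(λI - Sigma) = λ³ - tr·λ² + c_1·λ - det, where tr = trace, c_1 = sum of the principal 2×2 minors, det = det(Sigma):
  tr = 9 + 9 + 3 = 21,
  c_1 = (9·9 - (-2)²) + (9·3 - (-2)²) + (9·3 - (-2)²) = 77 + 23 + 23 = 123,
  det = 9·(9·3 - (-2)²) - (-2)·((-2)·3 - (-2)·(-2)) + (-2)·((-2)·(-2) - 9·(-2)) = 9·(23) - (-2)·(-10) + (-2)·(22) = 143.
  So p(λ) = λ³ - 21λ² + 123λ - 143.
Step 2 — look for an integer root (rational root theorem: any rational root is an integer divisor of 143). Testing λ = 11:
  p(11) = 1331 - 2541 + 1353 - 143 = 0  ✓
  Dividing out (λ - 11): p(λ) = (λ - 11)(λ² - 10λ + 13).
Step 3 — remaining eigenvalues from the quadratic λ² - 10λ + 13 = 0:
  Δ = 10² - 4·13 = 100 - 52 = 48,  λ = (10 ± √48)/2 = (10 ± 6.9282)/2 ≈ 8.4641 or 1.5359.
  Sorted: λ_1 = 11,  λ_2 = 8.4641,  λ_3 = 1.5359  (check: sum = 21 = tr ✓).

Step 4 — unit eigenvector for λ_1 = 11: v spans the null space of (Sigma - λ_1 I), whose rows are
  r_1 = (-2, -2, -2),  r_2 = (-2, -2, -2),  r_3 = (-2, -2, -8).
  v is orthogonal to every row, so take v ∝ r_1 × r_3 = ((-2)·(-8) - (-2)·(-2), (-2)·(-2) - (-2)·(-8), (-2)·(-2) - (-2)·(-2)) = (12, -12, 0).
  Rescale (divide by 12): u = (1, -1, 0).
  ||u|| = √((1)² + (-1)² + (0)²) = √(2) ≈ 1.4142,  v_1 = u/||u|| ≈ (0.7071, -0.7071, 0) (||v_1|| = 1).

λ_1 = 11,  λ_2 = 8.4641,  λ_3 = 1.5359;  v_1 ≈ (0.7071, -0.7071, 0)


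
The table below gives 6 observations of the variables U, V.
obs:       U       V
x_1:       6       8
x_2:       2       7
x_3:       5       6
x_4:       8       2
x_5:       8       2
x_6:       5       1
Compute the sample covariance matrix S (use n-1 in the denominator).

Step 1 — column means:
  mean(U) = (6 + 2 + 5 + 8 + 8 + 5) / 6 = 34/6 = 5.6667
  mean(V) = (8 + 7 + 6 + 2 + 2 + 1) / 6 = 26/6 = 4.3333

Step 2 — sample covariance S[i,j] = (1/(n-1)) · Σ_k (x_{k,i} - mean_i) · (x_{k,j} - mean_j), with n-1 = 5.
  S[U,U] = ((0.3333)·(0.3333) + (-3.6667)·(-3.6667) + (-0.6667)·(-0.6667) + (2.3333)·(2.3333) + (2.3333)·(2.3333) + (-0.6667)·(-0.6667)) / 5 = 25.3333/5 = 5.0667
  S[U,V] = ((0.3333)·(3.6667) + (-3.6667)·(2.6667) + (-0.6667)·(1.6667) + (2.3333)·(-2.3333) + (2.3333)·(-2.3333) + (-0.6667)·(-3.3333)) / 5 = -18.3333/5 = -3.6667
  S[V,V] = ((3.6667)·(3.6667) + (2.6667)·(2.6667) + (1.6667)·(1.6667) + (-2.3333)·(-2.3333) + (-2.3333)·(-2.3333) + (-3.3333)·(-3.3333)) / 5 = 45.3333/5 = 9.0667

S is symmetric (S[j,i] = S[i,j]). Assembling:

S = [[5.0667, -3.6667],
 [-3.6667, 9.0667]]


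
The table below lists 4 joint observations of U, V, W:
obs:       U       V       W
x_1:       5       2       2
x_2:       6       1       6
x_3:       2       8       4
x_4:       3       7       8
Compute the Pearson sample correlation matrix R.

Step 1 — column means:
  mean(U) = (5 + 6 + 2 + 3) / 4 = 16/4 = 4
  mean(V) = (2 + 1 + 8 + 7) / 4 = 18/4 = 4.5
  mean(W) = (2 + 6 + 4 + 8) / 4 = 20/4 = 5

Step 2 — sample variances and covariances s[i,j] = (1/(n-1)) · Σ_k (x_{k,i} - mean_i) · (x_{k,j} - mean_j), with n-1 = 3:
  s[U,U] = ((1)·(1) + (2)·(2) + (-2)·(-2) + (-1)·(-1)) / 3 = 10/3 = 3.3333
  s[U,V] = ((1)·(-2.5) + (2)·(-3.5) + (-2)·(3.5) + (-1)·(2.5)) / 3 = -19/3 = -6.3333
  s[U,W] = ((1)·(-3) + (2)·(1) + (-2)·(-1) + (-1)·(3)) / 3 = -2/3 = -0.6667
  s[V,V] = ((-2.5)·(-2.5) + (-3.5)·(-3.5) + (3.5)·(3.5) + (2.5)·(2.5)) / 3 = 37/3 = 12.3333
  s[V,W] = ((-2.5)·(-3) + (-3.5)·(1) + (3.5)·(-1) + (2.5)·(3)) / 3 = 8/3 = 2.6667
  s[W,W] = ((-3)·(-3) + (1)·(1) + (-1)·(-1) + (3)·(3)) / 3 = 20/3 = 6.6667
  Sample standard deviations s_i = √(s[i,i]):
  s(U) = √(3.3333) = 1.8257
  s(V) = √(12.3333) = 3.5119
  s(W) = √(6.6667) = 2.582

Step 3 — r_{ij} = s_{ij} / (s_i · s_j):
  r[U,U] = 1 (diagonal).
  r[U,V] = -6.3333 / (1.8257 · 3.5119) = -6.3333 / 6.4118 = -0.9878
  r[U,W] = -0.6667 / (1.8257 · 2.582) = -0.6667 / 4.714 = -0.1414
  r[V,V] = 1 (diagonal).
  r[V,W] = 2.6667 / (3.5119 · 2.582) = 2.6667 / 9.0676 = 0.2941
  r[W,W] = 1 (diagonal).

R is symmetric with unit diagonal. Assembling:

R = [[1, -0.9878, -0.1414],
 [-0.9878, 1, 0.2941],
 [-0.1414, 0.2941, 1]]


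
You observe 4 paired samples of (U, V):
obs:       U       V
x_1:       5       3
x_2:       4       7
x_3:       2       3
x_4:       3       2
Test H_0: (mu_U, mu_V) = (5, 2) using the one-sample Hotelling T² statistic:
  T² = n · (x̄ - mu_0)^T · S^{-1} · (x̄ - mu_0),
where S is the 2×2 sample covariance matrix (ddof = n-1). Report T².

Step 1 — sample mean vector:
  mean(U) = (5 + 4 + 2 + 3) / 4 = 14/4 = 3.5
  mean(V) = (3 + 7 + 3 + 2) / 4 = 15/4 = 3.75
  x̄ = (3.5, 3.75),  deviation x̄ - mu_0 = (3.5, 3.75) - (5, 2) = (-1.5, 1.75).

Step 2 — sample covariance matrix, S[i,j] = (1/(n-1)) · Σ_k (x_{k,i} - mean_i) · (x_{k,j} - mean_j), divisor n-1 = 3:
  S[U,U] = ((1.5)·(1.5) + (0.5)·(0.5) + (-1.5)·(-1.5) + (-0.5)·(-0.5)) / 3 = 5/3 = 1.6667
  S[U,V] = ((1.5)·(-0.75) + (0.5)·(3.25) + (-1.5)·(-0.75) + (-0.5)·(-1.75)) / 3 = 2.5/3 = 0.8333
  S[V,V] = ((-0.75)·(-0.75) + (3.25)·(3.25) + (-0.75)·(-0.75) + (-1.75)·(-1.75)) / 3 = 14.75/3 = 4.9167
  S = [[1.6667, 0.8333],
 [0.8333, 4.9167]].

Step 3 — invert S. det(S) = 1.6667·4.9167 - (0.8333)² = 7.5.
  S^{-1} = (1/det) · [[d, -b], [-b, a]] = [[0.6556, -0.1111],
 [-0.1111, 0.2222]].

Step 4 — quadratic form (x̄ - mu_0)^T · S^{-1} · (x̄ - mu_0):
  S^{-1} · (x̄ - mu_0) = (-1.1778, 0.5556),
  (x̄ - mu_0)^T · [...] = (-1.5)·(-1.1778) + (1.75)·(0.5556) = 2.7389.

Step 5 — scale by n: T² = 4 · 2.7389 = 10.9556.

T² ≈ 10.9556


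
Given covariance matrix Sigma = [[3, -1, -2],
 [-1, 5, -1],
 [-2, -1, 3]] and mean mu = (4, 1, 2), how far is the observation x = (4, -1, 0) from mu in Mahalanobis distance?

Step 1 — centre the observation: (x - mu) = (0, -2, -2).

Step 2 — invert Sigma (cofactor / det for 3×3, or solve directly):
  Sigma^{-1} = [[0.9333, 0.3333, 0.7333],
 [0.3333, 0.3333, 0.3333],
 [0.7333, 0.3333, 0.9333]].

Step 3 — form the quadratic (x - mu)^T · Sigma^{-1} · (x - mu):
  Sigma^{-1} · (x - mu) = (-2.1333, -1.3333, -2.5333).
  (x - mu)^T · [Sigma^{-1} · (x - mu)] = (0)·(-2.1333) + (-2)·(-1.3333) + (-2)·(-2.5333) = 7.7333.

Step 4 — take square root: d = √(7.7333) ≈ 2.7809.

d(x, mu) = √(7.7333) ≈ 2.7809


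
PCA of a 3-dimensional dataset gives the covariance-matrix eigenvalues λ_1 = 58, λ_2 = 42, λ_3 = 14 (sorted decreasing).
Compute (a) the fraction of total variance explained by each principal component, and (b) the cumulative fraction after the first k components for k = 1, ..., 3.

Step 1 — total variance = trace(Sigma) = Σ λ_i = 58 + 42 + 14 = 114.

Step 2 — fraction explained by component i = λ_i / Σ λ:
  PC1: 58/114 = 0.5088
  PC2: 42/114 = 0.3684
  PC3: 14/114 = 0.1228

Step 3 — cumulative fraction after k components = (λ_1 + ... + λ_k) / Σ λ:
  k = 1: 58/114 = 0.5088
  k = 2: (58 + 42)/114 = 100/114 = 0.8772
  k = 3: (58 + 42 + 14)/114 = 114/114 = 1

Summary (fraction, with percent):

explained: PC1 0.5088 (50.88%), PC2 0.3684 (36.84%), PC3 0.1228 (12.28%);  cumulative: 0.5088, 0.8772, 1


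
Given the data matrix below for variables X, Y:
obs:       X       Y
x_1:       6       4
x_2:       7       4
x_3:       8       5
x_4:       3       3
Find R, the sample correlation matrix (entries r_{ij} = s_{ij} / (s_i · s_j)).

Step 1 — column means:
  mean(X) = (6 + 7 + 8 + 3) / 4 = 24/4 = 6
  mean(Y) = (4 + 4 + 5 + 3) / 4 = 16/4 = 4

Step 2 — sample variances and covariances s[i,j] = (1/(n-1)) · Σ_k (x_{k,i} - mean_i) · (x_{k,j} - mean_j), with n-1 = 3:
  s[X,X] = ((0)·(0) + (1)·(1) + (2)·(2) + (-3)·(-3)) / 3 = 14/3 = 4.6667
  s[X,Y] = ((0)·(0) + (1)·(0) + (2)·(1) + (-3)·(-1)) / 3 = 5/3 = 1.6667
  s[Y,Y] = ((0)·(0) + (0)·(0) + (1)·(1) + (-1)·(-1)) / 3 = 2/3 = 0.6667
  Sample standard deviations s_i = √(s[i,i]):
  s(X) = √(4.6667) = 2.1602
  s(Y) = √(0.6667) = 0.8165

Step 3 — r_{ij} = s_{ij} / (s_i · s_j):
  r[X,X] = 1 (diagonal).
  r[X,Y] = 1.6667 / (2.1602 · 0.8165) = 1.6667 / 1.7638 = 0.9449
  r[Y,Y] = 1 (diagonal).

R is symmetric with unit diagonal. Assembling:

R = [[1, 0.9449],
 [0.9449, 1]]


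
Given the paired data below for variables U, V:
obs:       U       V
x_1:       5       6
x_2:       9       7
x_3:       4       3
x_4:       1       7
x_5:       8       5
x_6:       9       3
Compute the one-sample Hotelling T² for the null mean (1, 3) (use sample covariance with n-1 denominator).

Step 1 — sample mean vector:
  mean(U) = (5 + 9 + 4 + 1 + 8 + 9) / 6 = 36/6 = 6
  mean(V) = (6 + 7 + 3 + 7 + 5 + 3) / 6 = 31/6 = 5.1667
  x̄ = (6, 5.1667),  deviation x̄ - mu_0 = (6, 5.1667) - (1, 3) = (5, 2.1667).

Step 2 — sample covariance matrix, S[i,j] = (1/(n-1)) · Σ_k (x_{k,i} - mean_i) · (x_{k,j} - mean_j), divisor n-1 = 5:
  S[U,U] = ((-1)·(-1) + (3)·(3) + (-2)·(-2) + (-5)·(-5) + (2)·(2) + (3)·(3)) / 5 = 52/5 = 10.4
  S[U,V] = ((-1)·(0.8333) + (3)·(1.8333) + (-2)·(-2.1667) + (-5)·(1.8333) + (2)·(-0.1667) + (3)·(-2.1667)) / 5 = -7/5 = -1.4
  S[V,V] = ((0.8333)·(0.8333) + (1.8333)·(1.8333) + (-2.1667)·(-2.1667) + (1.8333)·(1.8333) + (-0.1667)·(-0.1667) + (-2.1667)·(-2.1667)) / 5 = 16.8333/5 = 3.3667
  S = [[10.4, -1.4],
 [-1.4, 3.3667]].

Step 3 — invert S. det(S) = 10.4·3.3667 - (-1.4)² = 33.0533.
  S^{-1} = (1/det) · [[d, -b], [-b, a]] = [[0.1019, 0.0424],
 [0.0424, 0.3146]].

Step 4 — quadratic form (x̄ - mu_0)^T · S^{-1} · (x̄ - mu_0):
  S^{-1} · (x̄ - mu_0) = (0.601, 0.8935),
  (x̄ - mu_0)^T · [...] = (5)·(0.601) + (2.1667)·(0.8935) = 4.9412.

Step 5 — scale by n: T² = 6 · 4.9412 = 29.647.

T² ≈ 29.647


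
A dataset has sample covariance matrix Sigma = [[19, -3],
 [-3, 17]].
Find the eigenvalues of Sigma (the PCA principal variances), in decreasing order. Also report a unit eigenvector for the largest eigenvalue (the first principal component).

Step 1 — characteristic polynomial of 2×2 Sigma:
  det(Sigma - λI) = λ² - trace · λ + det = 0.
  trace = 19 + 17 = 36, det = 19·17 - (-3)² = 314.
Step 2 — discriminant:
  Δ = trace² - 4·det = 1296 - 1256 = 40.
Step 3 — eigenvalues:
  λ = (trace ± √Δ)/2 = (36 ± 6.3246)/2,
  λ_1 = 21.1623,  λ_2 = 14.8377.

Step 4 — unit eigenvector for λ_1: solve (Sigma - λ_1 I)v = 0. First row:
  (19 - 21.1623)·v_x + (-3)·v_y = 0, i.e. (-2.1623)·v_x + (-3)·v_y = 0,
  so v ∝ (b, λ_1 - a) = (-3, 2.1623); multiply by -1 so the first entry is positive: u = (3, -2.1623).
  ||u|| = √((3)² + (-2.1623)²) = √(13.6754) ≈ 3.698,
  v_1 = u/||u|| ≈ (0.8112, -0.5847) (||v_1|| = 1).

λ_1 = 21.1623,  λ_2 = 14.8377;  v_1 ≈ (0.8112, -0.5847)


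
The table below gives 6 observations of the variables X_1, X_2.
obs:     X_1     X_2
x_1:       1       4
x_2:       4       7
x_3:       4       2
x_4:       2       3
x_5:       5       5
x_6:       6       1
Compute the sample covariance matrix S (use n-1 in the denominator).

Step 1 — column means:
  mean(X_1) = (1 + 4 + 4 + 2 + 5 + 6) / 6 = 22/6 = 3.6667
  mean(X_2) = (4 + 7 + 2 + 3 + 5 + 1) / 6 = 22/6 = 3.6667

Step 2 — sample covariance S[i,j] = (1/(n-1)) · Σ_k (x_{k,i} - mean_i) · (x_{k,j} - mean_j), with n-1 = 5.
  S[X_1,X_1] = ((-2.6667)·(-2.6667) + (0.3333)·(0.3333) + (0.3333)·(0.3333) + (-1.6667)·(-1.6667) + (1.3333)·(1.3333) + (2.3333)·(2.3333)) / 5 = 17.3333/5 = 3.4667
  S[X_1,X_2] = ((-2.6667)·(0.3333) + (0.3333)·(3.3333) + (0.3333)·(-1.6667) + (-1.6667)·(-0.6667) + (1.3333)·(1.3333) + (2.3333)·(-2.6667)) / 5 = -3.6667/5 = -0.7333
  S[X_2,X_2] = ((0.3333)·(0.3333) + (3.3333)·(3.3333) + (-1.6667)·(-1.6667) + (-0.6667)·(-0.6667) + (1.3333)·(1.3333) + (-2.6667)·(-2.6667)) / 5 = 23.3333/5 = 4.6667

S is symmetric (S[j,i] = S[i,j]). Assembling:

S = [[3.4667, -0.7333],
 [-0.7333, 4.6667]]


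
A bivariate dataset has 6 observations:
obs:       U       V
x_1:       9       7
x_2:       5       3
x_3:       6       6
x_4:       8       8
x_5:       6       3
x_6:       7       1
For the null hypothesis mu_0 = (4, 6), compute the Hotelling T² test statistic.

Step 1 — sample mean vector:
  mean(U) = (9 + 5 + 6 + 8 + 6 + 7) / 6 = 41/6 = 6.8333
  mean(V) = (7 + 3 + 6 + 8 + 3 + 1) / 6 = 28/6 = 4.6667
  x̄ = (6.8333, 4.6667),  deviation x̄ - mu_0 = (6.8333, 4.6667) - (4, 6) = (2.8333, -1.3333).

Step 2 — sample covariance matrix, S[i,j] = (1/(n-1)) · Σ_k (x_{k,i} - mean_i) · (x_{k,j} - mean_j), divisor n-1 = 5:
  S[U,U] = ((2.1667)·(2.1667) + (-1.8333)·(-1.8333) + (-0.8333)·(-0.8333) + (1.1667)·(1.1667) + (-0.8333)·(-0.8333) + (0.1667)·(0.1667)) / 5 = 10.8333/5 = 2.1667
  S[U,V] = ((2.1667)·(2.3333) + (-1.8333)·(-1.6667) + (-0.8333)·(1.3333) + (1.1667)·(3.3333) + (-0.8333)·(-1.6667) + (0.1667)·(-3.6667)) / 5 = 11.6667/5 = 2.3333
  S[V,V] = ((2.3333)·(2.3333) + (-1.6667)·(-1.6667) + (1.3333)·(1.3333) + (3.3333)·(3.3333) + (-1.6667)·(-1.6667) + (-3.6667)·(-3.6667)) / 5 = 37.3333/5 = 7.4667
  S = [[2.1667, 2.3333],
 [2.3333, 7.4667]].

Step 3 — invert S. det(S) = 2.1667·7.4667 - (2.3333)² = 10.7333.
  S^{-1} = (1/det) · [[d, -b], [-b, a]] = [[0.6957, -0.2174],
 [-0.2174, 0.2019]].

Step 4 — quadratic form (x̄ - mu_0)^T · S^{-1} · (x̄ - mu_0):
  S^{-1} · (x̄ - mu_0) = (2.2609, -0.8851),
  (x̄ - mu_0)^T · [...] = (2.8333)·(2.2609) + (-1.3333)·(-0.8851) = 7.5859.

Step 5 — scale by n: T² = 6 · 7.5859 = 45.5155.

T² ≈ 45.5155


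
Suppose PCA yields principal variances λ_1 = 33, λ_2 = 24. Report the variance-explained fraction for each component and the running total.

Step 1 — total variance = trace(Sigma) = Σ λ_i = 33 + 24 = 57.

Step 2 — fraction explained by component i = λ_i / Σ λ:
  PC1: 33/57 = 0.5789
  PC2: 24/57 = 0.4211

Step 3 — cumulative fraction after k components = (λ_1 + ... + λ_k) / Σ λ:
  k = 1: 33/57 = 0.5789
  k = 2: (33 + 24)/57 = 57/57 = 1

Summary (fraction, with percent):

explained: PC1 0.5789 (57.89%), PC2 0.4211 (42.11%);  cumulative: 0.5789, 1


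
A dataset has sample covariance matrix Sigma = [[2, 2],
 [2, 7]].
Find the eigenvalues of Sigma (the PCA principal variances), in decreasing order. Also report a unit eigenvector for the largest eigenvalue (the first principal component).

Step 1 — characteristic polynomial of 2×2 Sigma:
  det(Sigma - λI) = λ² - trace · λ + det = 0.
  trace = 2 + 7 = 9, det = 2·7 - (2)² = 10.
Step 2 — discriminant:
  Δ = trace² - 4·det = 81 - 40 = 41.
Step 3 — eigenvalues:
  λ = (trace ± √Δ)/2 = (9 ± 6.4031)/2,
  λ_1 = 7.7016,  λ_2 = 1.2984.

Step 4 — unit eigenvector for λ_1: solve (Sigma - λ_1 I)v = 0. First row:
  (2 - 7.7016)·v_x + (2)·v_y = 0, i.e. (-5.7016)·v_x + (2)·v_y = 0,
  so v ∝ (b, λ_1 - a) = (2, 5.7016) = u.
  ||u|| = √((2)² + (5.7016)²) = √(36.5078) ≈ 6.0422,
  v_1 = u/||u|| ≈ (0.331, 0.9436) (||v_1|| = 1).

λ_1 = 7.7016,  λ_2 = 1.2984;  v_1 ≈ (0.331, 0.9436)


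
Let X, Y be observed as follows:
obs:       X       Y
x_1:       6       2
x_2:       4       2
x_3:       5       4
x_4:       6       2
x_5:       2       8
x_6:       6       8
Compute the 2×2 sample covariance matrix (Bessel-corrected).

Step 1 — column means:
  mean(X) = (6 + 4 + 5 + 6 + 2 + 6) / 6 = 29/6 = 4.8333
  mean(Y) = (2 + 2 + 4 + 2 + 8 + 8) / 6 = 26/6 = 4.3333

Step 2 — sample covariance S[i,j] = (1/(n-1)) · Σ_k (x_{k,i} - mean_i) · (x_{k,j} - mean_j), with n-1 = 5.
  S[X,X] = ((1.1667)·(1.1667) + (-0.8333)·(-0.8333) + (0.1667)·(0.1667) + (1.1667)·(1.1667) + (-2.8333)·(-2.8333) + (1.1667)·(1.1667)) / 5 = 12.8333/5 = 2.5667
  S[X,Y] = ((1.1667)·(-2.3333) + (-0.8333)·(-2.3333) + (0.1667)·(-0.3333) + (1.1667)·(-2.3333) + (-2.8333)·(3.6667) + (1.1667)·(3.6667)) / 5 = -9.6667/5 = -1.9333
  S[Y,Y] = ((-2.3333)·(-2.3333) + (-2.3333)·(-2.3333) + (-0.3333)·(-0.3333) + (-2.3333)·(-2.3333) + (3.6667)·(3.6667) + (3.6667)·(3.6667)) / 5 = 43.3333/5 = 8.6667

S is symmetric (S[j,i] = S[i,j]). Assembling:

S = [[2.5667, -1.9333],
 [-1.9333, 8.6667]]


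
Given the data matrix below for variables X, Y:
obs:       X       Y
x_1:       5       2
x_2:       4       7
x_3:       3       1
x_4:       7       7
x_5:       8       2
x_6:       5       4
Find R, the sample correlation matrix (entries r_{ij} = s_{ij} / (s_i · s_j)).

Step 1 — column means:
  mean(X) = (5 + 4 + 3 + 7 + 8 + 5) / 6 = 32/6 = 5.3333
  mean(Y) = (2 + 7 + 1 + 7 + 2 + 4) / 6 = 23/6 = 3.8333

Step 2 — sample variances and covariances s[i,j] = (1/(n-1)) · Σ_k (x_{k,i} - mean_i) · (x_{k,j} - mean_j), with n-1 = 5:
  s[X,X] = ((-0.3333)·(-0.3333) + (-1.3333)·(-1.3333) + (-2.3333)·(-2.3333) + (1.6667)·(1.6667) + (2.6667)·(2.6667) + (-0.3333)·(-0.3333)) / 5 = 17.3333/5 = 3.4667
  s[X,Y] = ((-0.3333)·(-1.8333) + (-1.3333)·(3.1667) + (-2.3333)·(-2.8333) + (1.6667)·(3.1667) + (2.6667)·(-1.8333) + (-0.3333)·(0.1667)) / 5 = 3.3333/5 = 0.6667
  s[Y,Y] = ((-1.8333)·(-1.8333) + (3.1667)·(3.1667) + (-2.8333)·(-2.8333) + (3.1667)·(3.1667) + (-1.8333)·(-1.8333) + (0.1667)·(0.1667)) / 5 = 34.8333/5 = 6.9667
  Sample standard deviations s_i = √(s[i,i]):
  s(X) = √(3.4667) = 1.8619
  s(Y) = √(6.9667) = 2.6394

Step 3 — r_{ij} = s_{ij} / (s_i · s_j):
  r[X,X] = 1 (diagonal).
  r[X,Y] = 0.6667 / (1.8619 · 2.6394) = 0.6667 / 4.9144 = 0.1357
  r[Y,Y] = 1 (diagonal).

R is symmetric with unit diagonal. Assembling:

R = [[1, 0.1357],
 [0.1357, 1]]


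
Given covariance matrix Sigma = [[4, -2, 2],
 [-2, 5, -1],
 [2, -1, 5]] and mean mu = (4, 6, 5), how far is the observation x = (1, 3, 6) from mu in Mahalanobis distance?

Step 1 — centre the observation: (x - mu) = (-3, -3, 1).

Step 2 — invert Sigma (cofactor / det for 3×3, or solve directly):
  Sigma^{-1} = [[0.375, 0.125, -0.125],
 [0.125, 0.25, 0],
 [-0.125, 0, 0.25]].

Step 3 — form the quadratic (x - mu)^T · Sigma^{-1} · (x - mu):
  Sigma^{-1} · (x - mu) = (-1.625, -1.125, 0.625).
  (x - mu)^T · [Sigma^{-1} · (x - mu)] = (-3)·(-1.625) + (-3)·(-1.125) + (1)·(0.625) = 8.875.

Step 4 — take square root: d = √(8.875) ≈ 2.9791.

d(x, mu) = √(8.875) ≈ 2.9791


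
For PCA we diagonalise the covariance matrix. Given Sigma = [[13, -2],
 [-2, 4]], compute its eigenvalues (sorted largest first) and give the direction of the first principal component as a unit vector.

Step 1 — characteristic polynomial of 2×2 Sigma:
  det(Sigma - λI) = λ² - trace · λ + det = 0.
  trace = 13 + 4 = 17, det = 13·4 - (-2)² = 48.
Step 2 — discriminant:
  Δ = trace² - 4·det = 289 - 192 = 97.
Step 3 — eigenvalues:
  λ = (trace ± √Δ)/2 = (17 ± 9.8489)/2,
  λ_1 = 13.4244,  λ_2 = 3.5756.

Step 4 — unit eigenvector for λ_1: solve (Sigma - λ_1 I)v = 0. First row:
  (13 - 13.4244)·v_x + (-2)·v_y = 0, i.e. (-0.4244)·v_x + (-2)·v_y = 0,
  so v ∝ (b, λ_1 - a) = (-2, 0.4244); multiply by -1 so the first entry is positive: u = (2, -0.4244).
  ||u|| = √((2)² + (-0.4244)²) = √(4.1801) ≈ 2.0445,
  v_1 = u/||u|| ≈ (0.9782, -0.2076) (||v_1|| = 1).

λ_1 = 13.4244,  λ_2 = 3.5756;  v_1 ≈ (0.9782, -0.2076)


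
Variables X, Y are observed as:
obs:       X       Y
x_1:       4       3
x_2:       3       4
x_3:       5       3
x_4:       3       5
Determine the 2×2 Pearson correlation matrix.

Step 1 — column means:
  mean(X) = (4 + 3 + 5 + 3) / 4 = 15/4 = 3.75
  mean(Y) = (3 + 4 + 3 + 5) / 4 = 15/4 = 3.75

Step 2 — sample variances and covariances s[i,j] = (1/(n-1)) · Σ_k (x_{k,i} - mean_i) · (x_{k,j} - mean_j), with n-1 = 3:
  s[X,X] = ((0.25)·(0.25) + (-0.75)·(-0.75) + (1.25)·(1.25) + (-0.75)·(-0.75)) / 3 = 2.75/3 = 0.9167
  s[X,Y] = ((0.25)·(-0.75) + (-0.75)·(0.25) + (1.25)·(-0.75) + (-0.75)·(1.25)) / 3 = -2.25/3 = -0.75
  s[Y,Y] = ((-0.75)·(-0.75) + (0.25)·(0.25) + (-0.75)·(-0.75) + (1.25)·(1.25)) / 3 = 2.75/3 = 0.9167
  Sample standard deviations s_i = √(s[i,i]):
  s(X) = √(0.9167) = 0.9574
  s(Y) = √(0.9167) = 0.9574

Step 3 — r_{ij} = s_{ij} / (s_i · s_j):
  r[X,X] = 1 (diagonal).
  r[X,Y] = -0.75 / (0.9574 · 0.9574) = -0.75 / 0.9167 = -0.8182
  r[Y,Y] = 1 (diagonal).

R is symmetric with unit diagonal. Assembling:

R = [[1, -0.8182],
 [-0.8182, 1]]


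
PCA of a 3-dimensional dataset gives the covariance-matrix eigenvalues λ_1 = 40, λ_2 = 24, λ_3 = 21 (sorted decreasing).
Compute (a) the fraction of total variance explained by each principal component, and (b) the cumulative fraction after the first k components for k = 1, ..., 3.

Step 1 — total variance = trace(Sigma) = Σ λ_i = 40 + 24 + 21 = 85.

Step 2 — fraction explained by component i = λ_i / Σ λ:
  PC1: 40/85 = 0.4706
  PC2: 24/85 = 0.2824
  PC3: 21/85 = 0.2471

Step 3 — cumulative fraction after k components = (λ_1 + ... + λ_k) / Σ λ:
  k = 1: 40/85 = 0.4706
  k = 2: (40 + 24)/85 = 64/85 = 0.7529
  k = 3: (40 + 24 + 21)/85 = 85/85 = 1

Summary (fraction, with percent):

explained: PC1 0.4706 (47.06%), PC2 0.2824 (28.24%), PC3 0.2471 (24.71%);  cumulative: 0.4706, 0.7529, 1


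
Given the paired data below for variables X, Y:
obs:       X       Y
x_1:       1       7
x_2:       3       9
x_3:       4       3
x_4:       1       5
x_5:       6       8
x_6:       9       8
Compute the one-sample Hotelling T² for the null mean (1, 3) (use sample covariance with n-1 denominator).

Step 1 — sample mean vector:
  mean(X) = (1 + 3 + 4 + 1 + 6 + 9) / 6 = 24/6 = 4
  mean(Y) = (7 + 9 + 3 + 5 + 8 + 8) / 6 = 40/6 = 6.6667
  x̄ = (4, 6.6667),  deviation x̄ - mu_0 = (4, 6.6667) - (1, 3) = (3, 3.6667).

Step 2 — sample covariance matrix, S[i,j] = (1/(n-1)) · Σ_k (x_{k,i} - mean_i) · (x_{k,j} - mean_j), divisor n-1 = 5:
  S[X,X] = ((-3)·(-3) + (-1)·(-1) + (0)·(0) + (-3)·(-3) + (2)·(2) + (5)·(5)) / 5 = 48/5 = 9.6
  S[X,Y] = ((-3)·(0.3333) + (-1)·(2.3333) + (0)·(-3.6667) + (-3)·(-1.6667) + (2)·(1.3333) + (5)·(1.3333)) / 5 = 11/5 = 2.2
  S[Y,Y] = ((0.3333)·(0.3333) + (2.3333)·(2.3333) + (-3.6667)·(-3.6667) + (-1.6667)·(-1.6667) + (1.3333)·(1.3333) + (1.3333)·(1.3333)) / 5 = 25.3333/5 = 5.0667
  S = [[9.6, 2.2],
 [2.2, 5.0667]].

Step 3 — invert S. det(S) = 9.6·5.0667 - (2.2)² = 43.8.
  S^{-1} = (1/det) · [[d, -b], [-b, a]] = [[0.1157, -0.0502],
 [-0.0502, 0.2192]].

Step 4 — quadratic form (x̄ - mu_0)^T · S^{-1} · (x̄ - mu_0):
  S^{-1} · (x̄ - mu_0) = (0.1629, 0.653),
  (x̄ - mu_0)^T · [...] = (3)·(0.1629) + (3.6667)·(0.653) = 2.8828.

Step 5 — scale by n: T² = 6 · 2.8828 = 17.2968.

T² ≈ 17.2968


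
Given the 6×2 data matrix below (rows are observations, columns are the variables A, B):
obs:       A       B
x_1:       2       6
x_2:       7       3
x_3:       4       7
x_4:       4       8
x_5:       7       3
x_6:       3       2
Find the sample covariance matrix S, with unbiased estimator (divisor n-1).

Step 1 — column means:
  mean(A) = (2 + 7 + 4 + 4 + 7 + 3) / 6 = 27/6 = 4.5
  mean(B) = (6 + 3 + 7 + 8 + 3 + 2) / 6 = 29/6 = 4.8333

Step 2 — sample covariance S[i,j] = (1/(n-1)) · Σ_k (x_{k,i} - mean_i) · (x_{k,j} - mean_j), with n-1 = 5.
  S[A,A] = ((-2.5)·(-2.5) + (2.5)·(2.5) + (-0.5)·(-0.5) + (-0.5)·(-0.5) + (2.5)·(2.5) + (-1.5)·(-1.5)) / 5 = 21.5/5 = 4.3
  S[A,B] = ((-2.5)·(1.1667) + (2.5)·(-1.8333) + (-0.5)·(2.1667) + (-0.5)·(3.1667) + (2.5)·(-1.8333) + (-1.5)·(-2.8333)) / 5 = -10.5/5 = -2.1
  S[B,B] = ((1.1667)·(1.1667) + (-1.8333)·(-1.8333) + (2.1667)·(2.1667) + (3.1667)·(3.1667) + (-1.8333)·(-1.8333) + (-2.8333)·(-2.8333)) / 5 = 30.8333/5 = 6.1667

S is symmetric (S[j,i] = S[i,j]). Assembling:

S = [[4.3, -2.1],
 [-2.1, 6.1667]]


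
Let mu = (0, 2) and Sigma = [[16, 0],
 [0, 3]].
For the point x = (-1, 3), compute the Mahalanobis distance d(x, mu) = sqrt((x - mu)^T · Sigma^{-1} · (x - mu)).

Step 1 — centre the observation: (x - mu) = (-1, 1).

Step 2 — invert Sigma. det(Sigma) = 16·3 - (0)² = 48.
  Sigma^{-1} = (1/det) · [[d, -b], [-b, a]] = [[0.0625, 0],
 [0, 0.3333]].

Step 3 — form the quadratic (x - mu)^T · Sigma^{-1} · (x - mu):
  Sigma^{-1} · (x - mu) = (-0.0625, 0.3333).
  (x - mu)^T · [Sigma^{-1} · (x - mu)] = (-1)·(-0.0625) + (1)·(0.3333) = 0.3958.

Step 4 — take square root: d = √(0.3958) ≈ 0.6292.

d(x, mu) = √(0.3958) ≈ 0.6292


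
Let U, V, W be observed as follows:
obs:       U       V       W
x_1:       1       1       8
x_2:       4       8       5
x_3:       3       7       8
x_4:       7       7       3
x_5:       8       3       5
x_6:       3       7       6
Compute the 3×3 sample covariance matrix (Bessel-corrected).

Step 1 — column means:
  mean(U) = (1 + 4 + 3 + 7 + 8 + 3) / 6 = 26/6 = 4.3333
  mean(V) = (1 + 8 + 7 + 7 + 3 + 7) / 6 = 33/6 = 5.5
  mean(W) = (8 + 5 + 8 + 3 + 5 + 6) / 6 = 35/6 = 5.8333

Step 2 — sample covariance S[i,j] = (1/(n-1)) · Σ_k (x_{k,i} - mean_i) · (x_{k,j} - mean_j), with n-1 = 5.
  S[U,U] = ((-3.3333)·(-3.3333) + (-0.3333)·(-0.3333) + (-1.3333)·(-1.3333) + (2.6667)·(2.6667) + (3.6667)·(3.6667) + (-1.3333)·(-1.3333)) / 5 = 35.3333/5 = 7.0667
  S[U,V] = ((-3.3333)·(-4.5) + (-0.3333)·(2.5) + (-1.3333)·(1.5) + (2.6667)·(1.5) + (3.6667)·(-2.5) + (-1.3333)·(1.5)) / 5 = 5/5 = 1
  S[U,W] = ((-3.3333)·(2.1667) + (-0.3333)·(-0.8333) + (-1.3333)·(2.1667) + (2.6667)·(-2.8333) + (3.6667)·(-0.8333) + (-1.3333)·(0.1667)) / 5 = -20.6667/5 = -4.1333
  S[V,V] = ((-4.5)·(-4.5) + (2.5)·(2.5) + (1.5)·(1.5) + (1.5)·(1.5) + (-2.5)·(-2.5) + (1.5)·(1.5)) / 5 = 39.5/5 = 7.9
  S[V,W] = ((-4.5)·(2.1667) + (2.5)·(-0.8333) + (1.5)·(2.1667) + (1.5)·(-2.8333) + (-2.5)·(-0.8333) + (1.5)·(0.1667)) / 5 = -10.5/5 = -2.1
  S[W,W] = ((2.1667)·(2.1667) + (-0.8333)·(-0.8333) + (2.1667)·(2.1667) + (-2.8333)·(-2.8333) + (-0.8333)·(-0.8333) + (0.1667)·(0.1667)) / 5 = 18.8333/5 = 3.7667

S is symmetric (S[j,i] = S[i,j]). Assembling:

S = [[7.0667, 1, -4.1333],
 [1, 7.9, -2.1],
 [-4.1333, -2.1, 3.7667]]


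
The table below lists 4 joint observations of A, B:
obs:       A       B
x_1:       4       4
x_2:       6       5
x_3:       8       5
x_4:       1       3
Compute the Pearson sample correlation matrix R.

Step 1 — column means:
  mean(A) = (4 + 6 + 8 + 1) / 4 = 19/4 = 4.75
  mean(B) = (4 + 5 + 5 + 3) / 4 = 17/4 = 4.25

Step 2 — sample variances and covariances s[i,j] = (1/(n-1)) · Σ_k (x_{k,i} - mean_i) · (x_{k,j} - mean_j), with n-1 = 3:
  s[A,A] = ((-0.75)·(-0.75) + (1.25)·(1.25) + (3.25)·(3.25) + (-3.75)·(-3.75)) / 3 = 26.75/3 = 8.9167
  s[A,B] = ((-0.75)·(-0.25) + (1.25)·(0.75) + (3.25)·(0.75) + (-3.75)·(-1.25)) / 3 = 8.25/3 = 2.75
  s[B,B] = ((-0.25)·(-0.25) + (0.75)·(0.75) + (0.75)·(0.75) + (-1.25)·(-1.25)) / 3 = 2.75/3 = 0.9167
  Sample standard deviations s_i = √(s[i,i]):
  s(A) = √(8.9167) = 2.9861
  s(B) = √(0.9167) = 0.9574

Step 3 — r_{ij} = s_{ij} / (s_i · s_j):
  r[A,A] = 1 (diagonal).
  r[A,B] = 2.75 / (2.9861 · 0.9574) = 2.75 / 2.859 = 0.9619
  r[B,B] = 1 (diagonal).

R is symmetric with unit diagonal. Assembling:

R = [[1, 0.9619],
 [0.9619, 1]]


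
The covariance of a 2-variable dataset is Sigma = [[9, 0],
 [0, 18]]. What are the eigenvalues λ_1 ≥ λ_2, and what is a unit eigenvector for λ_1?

Step 1 — characteristic polynomial of 2×2 Sigma:
  det(Sigma - λI) = λ² - trace · λ + det = 0.
  trace = 9 + 18 = 27, det = 9·18 - (0)² = 162.
Step 2 — discriminant:
  Δ = trace² - 4·det = 729 - 648 = 81.
Step 3 — eigenvalues:
  λ = (trace ± √Δ)/2 = (27 ± 9)/2,
  λ_1 = 18,  λ_2 = 9.

Step 4 — unit eigenvector for λ_1: Sigma is diagonal, so its eigenvectors are the coordinate axes. λ_1 = 18 is the diagonal entry on the second coordinate axis, hence
  v_1 = (0, 1) (||v_1|| = 1).

λ_1 = 18,  λ_2 = 9;  v_1 ≈ (0, 1)


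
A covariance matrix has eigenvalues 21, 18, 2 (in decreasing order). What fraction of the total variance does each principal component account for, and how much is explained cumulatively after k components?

Step 1 — total variance = trace(Sigma) = Σ λ_i = 21 + 18 + 2 = 41.

Step 2 — fraction explained by component i = λ_i / Σ λ:
  PC1: 21/41 = 0.5122
  PC2: 18/41 = 0.439
  PC3: 2/41 = 0.0488

Step 3 — cumulative fraction after k components = (λ_1 + ... + λ_k) / Σ λ:
  k = 1: 21/41 = 0.5122
  k = 2: (21 + 18)/41 = 39/41 = 0.9512
  k = 3: (21 + 18 + 2)/41 = 41/41 = 1

Summary (fraction, with percent):

explained: PC1 0.5122 (51.22%), PC2 0.439 (43.9%), PC3 0.0488 (4.88%);  cumulative: 0.5122, 0.9512, 1


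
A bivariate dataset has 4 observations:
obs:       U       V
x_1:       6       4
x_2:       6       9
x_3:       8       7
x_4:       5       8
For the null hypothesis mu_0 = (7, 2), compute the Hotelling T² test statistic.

Step 1 — sample mean vector:
  mean(U) = (6 + 6 + 8 + 5) / 4 = 25/4 = 6.25
  mean(V) = (4 + 9 + 7 + 8) / 4 = 28/4 = 7
  x̄ = (6.25, 7),  deviation x̄ - mu_0 = (6.25, 7) - (7, 2) = (-0.75, 5).

Step 2 — sample covariance matrix, S[i,j] = (1/(n-1)) · Σ_k (x_{k,i} - mean_i) · (x_{k,j} - mean_j), divisor n-1 = 3:
  S[U,U] = ((-0.25)·(-0.25) + (-0.25)·(-0.25) + (1.75)·(1.75) + (-1.25)·(-1.25)) / 3 = 4.75/3 = 1.5833
  S[U,V] = ((-0.25)·(-3) + (-0.25)·(2) + (1.75)·(0) + (-1.25)·(1)) / 3 = -1/3 = -0.3333
  S[V,V] = ((-3)·(-3) + (2)·(2) + (0)·(0) + (1)·(1)) / 3 = 14/3 = 4.6667
  S = [[1.5833, -0.3333],
 [-0.3333, 4.6667]].

Step 3 — invert S. det(S) = 1.5833·4.6667 - (-0.3333)² = 7.2778.
  S^{-1} = (1/det) · [[d, -b], [-b, a]] = [[0.6412, 0.0458],
 [0.0458, 0.2176]].

Step 4 — quadratic form (x̄ - mu_0)^T · S^{-1} · (x̄ - mu_0):
  S^{-1} · (x̄ - mu_0) = (-0.2519, 1.0534),
  (x̄ - mu_0)^T · [...] = (-0.75)·(-0.2519) + (5)·(1.0534) = 5.4561.

Step 5 — scale by n: T² = 4 · 5.4561 = 21.8244.

T² ≈ 21.8244


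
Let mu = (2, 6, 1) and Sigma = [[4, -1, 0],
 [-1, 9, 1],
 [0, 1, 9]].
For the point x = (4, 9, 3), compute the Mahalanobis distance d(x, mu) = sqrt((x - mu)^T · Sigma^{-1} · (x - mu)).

Step 1 — centre the observation: (x - mu) = (2, 3, 2).

Step 2 — invert Sigma (cofactor / det for 3×3, or solve directly):
  Sigma^{-1} = [[0.2572, 0.0289, -0.0032],
 [0.0289, 0.1158, -0.0129],
 [-0.0032, -0.0129, 0.1125]].

Step 3 — form the quadratic (x - mu)^T · Sigma^{-1} · (x - mu):
  Sigma^{-1} · (x - mu) = (0.5949, 0.3794, 0.1801).
  (x - mu)^T · [Sigma^{-1} · (x - mu)] = (2)·(0.5949) + (3)·(0.3794) + (2)·(0.1801) = 2.6881.

Step 4 — take square root: d = √(2.6881) ≈ 1.6395.

d(x, mu) = √(2.6881) ≈ 1.6395


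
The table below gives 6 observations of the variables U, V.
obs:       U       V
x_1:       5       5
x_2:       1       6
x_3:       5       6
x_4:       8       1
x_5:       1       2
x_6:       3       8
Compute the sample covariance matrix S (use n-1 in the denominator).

Step 1 — column means:
  mean(U) = (5 + 1 + 5 + 8 + 1 + 3) / 6 = 23/6 = 3.8333
  mean(V) = (5 + 6 + 6 + 1 + 2 + 8) / 6 = 28/6 = 4.6667

Step 2 — sample covariance S[i,j] = (1/(n-1)) · Σ_k (x_{k,i} - mean_i) · (x_{k,j} - mean_j), with n-1 = 5.
  S[U,U] = ((1.1667)·(1.1667) + (-2.8333)·(-2.8333) + (1.1667)·(1.1667) + (4.1667)·(4.1667) + (-2.8333)·(-2.8333) + (-0.8333)·(-0.8333)) / 5 = 36.8333/5 = 7.3667
  S[U,V] = ((1.1667)·(0.3333) + (-2.8333)·(1.3333) + (1.1667)·(1.3333) + (4.1667)·(-3.6667) + (-2.8333)·(-2.6667) + (-0.8333)·(3.3333)) / 5 = -12.3333/5 = -2.4667
  S[V,V] = ((0.3333)·(0.3333) + (1.3333)·(1.3333) + (1.3333)·(1.3333) + (-3.6667)·(-3.6667) + (-2.6667)·(-2.6667) + (3.3333)·(3.3333)) / 5 = 35.3333/5 = 7.0667

S is symmetric (S[j,i] = S[i,j]). Assembling:

S = [[7.3667, -2.4667],
 [-2.4667, 7.0667]]


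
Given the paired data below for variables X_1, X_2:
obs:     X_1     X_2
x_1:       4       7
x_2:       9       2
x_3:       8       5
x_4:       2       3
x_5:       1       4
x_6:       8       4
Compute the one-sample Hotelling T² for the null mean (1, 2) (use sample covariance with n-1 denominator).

Step 1 — sample mean vector:
  mean(X_1) = (4 + 9 + 8 + 2 + 1 + 8) / 6 = 32/6 = 5.3333
  mean(X_2) = (7 + 2 + 5 + 3 + 4 + 4) / 6 = 25/6 = 4.1667
  x̄ = (5.3333, 4.1667),  deviation x̄ - mu_0 = (5.3333, 4.1667) - (1, 2) = (4.3333, 2.1667).

Step 2 — sample covariance matrix, S[i,j] = (1/(n-1)) · Σ_k (x_{k,i} - mean_i) · (x_{k,j} - mean_j), divisor n-1 = 5:
  S[X_1,X_1] = ((-1.3333)·(-1.3333) + (3.6667)·(3.6667) + (2.6667)·(2.6667) + (-3.3333)·(-3.3333) + (-4.3333)·(-4.3333) + (2.6667)·(2.6667)) / 5 = 59.3333/5 = 11.8667
  S[X_1,X_2] = ((-1.3333)·(2.8333) + (3.6667)·(-2.1667) + (2.6667)·(0.8333) + (-3.3333)·(-1.1667) + (-4.3333)·(-0.1667) + (2.6667)·(-0.1667)) / 5 = -5.3333/5 = -1.0667
  S[X_2,X_2] = ((2.8333)·(2.8333) + (-2.1667)·(-2.1667) + (0.8333)·(0.8333) + (-1.1667)·(-1.1667) + (-0.1667)·(-0.1667) + (-0.1667)·(-0.1667)) / 5 = 14.8333/5 = 2.9667
  S = [[11.8667, -1.0667],
 [-1.0667, 2.9667]].

Step 3 — invert S. det(S) = 11.8667·2.9667 - (-1.0667)² = 34.0667.
  S^{-1} = (1/det) · [[d, -b], [-b, a]] = [[0.0871, 0.0313],
 [0.0313, 0.3483]].

Step 4 — quadratic form (x̄ - mu_0)^T · S^{-1} · (x̄ - mu_0):
  S^{-1} · (x̄ - mu_0) = (0.4452, 0.8904),
  (x̄ - mu_0)^T · [...] = (4.3333)·(0.4452) + (2.1667)·(0.8904) = 3.8584.

Step 5 — scale by n: T² = 6 · 3.8584 = 23.1507.

T² ≈ 23.1507


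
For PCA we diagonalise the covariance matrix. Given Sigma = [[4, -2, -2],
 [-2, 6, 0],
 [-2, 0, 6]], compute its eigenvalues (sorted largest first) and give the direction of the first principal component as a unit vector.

Step 1 — characteristic polynomial p(λ) = det(λI - Sigma) = λ³ - tr·λ² + c_1·λ - det, where tr = trace, c_1 = sum of the principal 2×2 minors, det = det(Sigma):
  tr = 4 + 6 + 6 = 16,
  c_1 = (4·6 - (-2)²) + (4·6 - (-2)²) + (6·6 - (0)²) = 20 + 20 + 36 = 76,
  det = 4·(6·6 - (0)²) - (-2)·((-2)·6 - (0)·(-2)) + (-2)·((-2)·(0) - 6·(-2)) = 4·(36) - (-2)·(-12) + (-2)·(12) = 96.
  So p(λ) = λ³ - 16λ² + 76λ - 96.
Step 2 — look for an integer root (rational root theorem: any rational root is an integer divisor of 96). Testing λ = 2:
  p(2) = 8 - 64 + 152 - 96 = 0  ✓
  Dividing out (λ - 2): p(λ) = (λ - 2)(λ² - 14λ + 48).
Step 3 — remaining eigenvalues from the quadratic λ² - 14λ + 48 = 0:
  Δ = 14² - 4·48 = 196 - 192 = 4,  λ = (14 ± √4)/2 = (14 ± 2)/2 = 8 or 6.
  Sorted: λ_1 = 8,  λ_2 = 6,  λ_3 = 2  (check: sum = 16 = tr ✓).

Step 4 — unit eigenvector for λ_1 = 8: v spans the null space of (Sigma - λ_1 I), whose rows are
  r_1 = (-4, -2, -2),  r_2 = (-2, -2, 0),  r_3 = (-2, 0, -2).
  v is orthogonal to every row, so take v ∝ r_1 × r_2 = ((-2)·(0) - (-2)·(-2), (-2)·(-2) - (-4)·(0), (-4)·(-2) - (-2)·(-2)) = (-4, 4, 4).
  Rescale (divide by 4; multiply by -1 so the first nonzero entry is positive): u = (1, -1, -1).
  ||u|| = √((1)² + (-1)² + (-1)²) = √(3) ≈ 1.7321,  v_1 = u/||u|| ≈ (0.5774, -0.5774, -0.5774) (||v_1|| = 1).

λ_1 = 8,  λ_2 = 6,  λ_3 = 2;  v_1 ≈ (0.5774, -0.5774, -0.5774)


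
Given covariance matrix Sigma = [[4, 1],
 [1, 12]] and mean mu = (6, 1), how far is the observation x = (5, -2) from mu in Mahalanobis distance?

Step 1 — centre the observation: (x - mu) = (-1, -3).

Step 2 — invert Sigma. det(Sigma) = 4·12 - (1)² = 47.
  Sigma^{-1} = (1/det) · [[d, -b], [-b, a]] = [[0.2553, -0.0213],
 [-0.0213, 0.0851]].

Step 3 — form the quadratic (x - mu)^T · Sigma^{-1} · (x - mu):
  Sigma^{-1} · (x - mu) = (-0.1915, -0.234).
  (x - mu)^T · [Sigma^{-1} · (x - mu)] = (-1)·(-0.1915) + (-3)·(-0.234) = 0.8936.

Step 4 — take square root: d = √(0.8936) ≈ 0.9453.

d(x, mu) = √(0.8936) ≈ 0.9453


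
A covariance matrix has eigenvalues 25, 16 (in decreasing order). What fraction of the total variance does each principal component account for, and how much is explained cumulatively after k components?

Step 1 — total variance = trace(Sigma) = Σ λ_i = 25 + 16 = 41.

Step 2 — fraction explained by component i = λ_i / Σ λ:
  PC1: 25/41 = 0.6098
  PC2: 16/41 = 0.3902

Step 3 — cumulative fraction after k components = (λ_1 + ... + λ_k) / Σ λ:
  k = 1: 25/41 = 0.6098
  k = 2: (25 + 16)/41 = 41/41 = 1

Summary (fraction, with percent):

explained: PC1 0.6098 (60.98%), PC2 0.3902 (39.02%);  cumulative: 0.6098, 1


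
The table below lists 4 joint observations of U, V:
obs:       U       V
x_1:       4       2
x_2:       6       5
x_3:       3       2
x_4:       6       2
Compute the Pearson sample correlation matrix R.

Step 1 — column means:
  mean(U) = (4 + 6 + 3 + 6) / 4 = 19/4 = 4.75
  mean(V) = (2 + 5 + 2 + 2) / 4 = 11/4 = 2.75

Step 2 — sample variances and covariances s[i,j] = (1/(n-1)) · Σ_k (x_{k,i} - mean_i) · (x_{k,j} - mean_j), with n-1 = 3:
  s[U,U] = ((-0.75)·(-0.75) + (1.25)·(1.25) + (-1.75)·(-1.75) + (1.25)·(1.25)) / 3 = 6.75/3 = 2.25
  s[U,V] = ((-0.75)·(-0.75) + (1.25)·(2.25) + (-1.75)·(-0.75) + (1.25)·(-0.75)) / 3 = 3.75/3 = 1.25
  s[V,V] = ((-0.75)·(-0.75) + (2.25)·(2.25) + (-0.75)·(-0.75) + (-0.75)·(-0.75)) / 3 = 6.75/3 = 2.25
  Sample standard deviations s_i = √(s[i,i]):
  s(U) = √(2.25) = 1.5
  s(V) = √(2.25) = 1.5

Step 3 — r_{ij} = s_{ij} / (s_i · s_j):
  r[U,U] = 1 (diagonal).
  r[U,V] = 1.25 / (1.5 · 1.5) = 1.25 / 2.25 = 0.5556
  r[V,V] = 1 (diagonal).

R is symmetric with unit diagonal. Assembling:

R = [[1, 0.5556],
 [0.5556, 1]]


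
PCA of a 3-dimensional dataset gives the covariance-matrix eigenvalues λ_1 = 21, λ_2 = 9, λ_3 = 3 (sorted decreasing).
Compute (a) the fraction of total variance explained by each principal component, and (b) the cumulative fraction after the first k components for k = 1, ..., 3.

Step 1 — total variance = trace(Sigma) = Σ λ_i = 21 + 9 + 3 = 33.

Step 2 — fraction explained by component i = λ_i / Σ λ:
  PC1: 21/33 = 0.6364
  PC2: 9/33 = 0.2727
  PC3: 3/33 = 0.0909

Step 3 — cumulative fraction after k components = (λ_1 + ... + λ_k) / Σ λ:
  k = 1: 21/33 = 0.6364
  k = 2: (21 + 9)/33 = 30/33 = 0.9091
  k = 3: (21 + 9 + 3)/33 = 33/33 = 1

Summary (fraction, with percent):

explained: PC1 0.6364 (63.64%), PC2 0.2727 (27.27%), PC3 0.0909 (9.09%);  cumulative: 0.6364, 0.9091, 1


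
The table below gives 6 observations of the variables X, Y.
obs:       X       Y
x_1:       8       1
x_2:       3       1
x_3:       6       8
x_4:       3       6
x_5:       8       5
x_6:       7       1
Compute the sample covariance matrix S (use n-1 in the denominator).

Step 1 — column means:
  mean(X) = (8 + 3 + 6 + 3 + 8 + 7) / 6 = 35/6 = 5.8333
  mean(Y) = (1 + 1 + 8 + 6 + 5 + 1) / 6 = 22/6 = 3.6667

Step 2 — sample covariance S[i,j] = (1/(n-1)) · Σ_k (x_{k,i} - mean_i) · (x_{k,j} - mean_j), with n-1 = 5.
  S[X,X] = ((2.1667)·(2.1667) + (-2.8333)·(-2.8333) + (0.1667)·(0.1667) + (-2.8333)·(-2.8333) + (2.1667)·(2.1667) + (1.1667)·(1.1667)) / 5 = 26.8333/5 = 5.3667
  S[X,Y] = ((2.1667)·(-2.6667) + (-2.8333)·(-2.6667) + (0.1667)·(4.3333) + (-2.8333)·(2.3333) + (2.1667)·(1.3333) + (1.1667)·(-2.6667)) / 5 = -4.3333/5 = -0.8667
  S[Y,Y] = ((-2.6667)·(-2.6667) + (-2.6667)·(-2.6667) + (4.3333)·(4.3333) + (2.3333)·(2.3333) + (1.3333)·(1.3333) + (-2.6667)·(-2.6667)) / 5 = 47.3333/5 = 9.4667

S is symmetric (S[j,i] = S[i,j]). Assembling:

S = [[5.3667, -0.8667],
 [-0.8667, 9.4667]]


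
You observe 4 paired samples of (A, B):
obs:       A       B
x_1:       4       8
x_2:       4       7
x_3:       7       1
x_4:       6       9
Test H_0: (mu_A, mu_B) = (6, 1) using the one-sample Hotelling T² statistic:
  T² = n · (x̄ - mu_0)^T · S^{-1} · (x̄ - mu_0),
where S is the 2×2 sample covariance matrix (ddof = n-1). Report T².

Step 1 — sample mean vector:
  mean(A) = (4 + 4 + 7 + 6) / 4 = 21/4 = 5.25
  mean(B) = (8 + 7 + 1 + 9) / 4 = 25/4 = 6.25
  x̄ = (5.25, 6.25),  deviation x̄ - mu_0 = (5.25, 6.25) - (6, 1) = (-0.75, 5.25).

Step 2 — sample covariance matrix, S[i,j] = (1/(n-1)) · Σ_k (x_{k,i} - mean_i) · (x_{k,j} - mean_j), divisor n-1 = 3:
  S[A,A] = ((-1.25)·(-1.25) + (-1.25)·(-1.25) + (1.75)·(1.75) + (0.75)·(0.75)) / 3 = 6.75/3 = 2.25
  S[A,B] = ((-1.25)·(1.75) + (-1.25)·(0.75) + (1.75)·(-5.25) + (0.75)·(2.75)) / 3 = -10.25/3 = -3.4167
  S[B,B] = ((1.75)·(1.75) + (0.75)·(0.75) + (-5.25)·(-5.25) + (2.75)·(2.75)) / 3 = 38.75/3 = 12.9167
  S = [[2.25, -3.4167],
 [-3.4167, 12.9167]].

Step 3 — invert S. det(S) = 2.25·12.9167 - (-3.4167)² = 17.3889.
  S^{-1} = (1/det) · [[d, -b], [-b, a]] = [[0.7428, 0.1965],
 [0.1965, 0.1294]].

Step 4 — quadratic form (x̄ - mu_0)^T · S^{-1} · (x̄ - mu_0):
  S^{-1} · (x̄ - mu_0) = (0.4744, 0.5319),
  (x̄ - mu_0)^T · [...] = (-0.75)·(0.4744) + (5.25)·(0.5319) = 2.4369.

Step 5 — scale by n: T² = 4 · 2.4369 = 9.7476.

T² ≈ 9.7476
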